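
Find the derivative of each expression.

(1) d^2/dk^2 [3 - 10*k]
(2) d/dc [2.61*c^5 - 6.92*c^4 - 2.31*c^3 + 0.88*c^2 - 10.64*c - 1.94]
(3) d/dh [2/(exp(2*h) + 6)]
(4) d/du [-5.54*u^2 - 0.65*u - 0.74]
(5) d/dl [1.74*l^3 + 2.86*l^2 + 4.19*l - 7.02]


(1) = 0
(2) = 13.05*c^4 - 27.68*c^3 - 6.93*c^2 + 1.76*c - 10.64
(3) = -4*exp(2*h)/(exp(2*h) + 6)^2
(4) = -11.08*u - 0.65
(5) = 5.22*l^2 + 5.72*l + 4.19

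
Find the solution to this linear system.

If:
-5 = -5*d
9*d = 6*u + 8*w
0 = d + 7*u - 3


Then:
d = 1
u = 2/7
w = 51/56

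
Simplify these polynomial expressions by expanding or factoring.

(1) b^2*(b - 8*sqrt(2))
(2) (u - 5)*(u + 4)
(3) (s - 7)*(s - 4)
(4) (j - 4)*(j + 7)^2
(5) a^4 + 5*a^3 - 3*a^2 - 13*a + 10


(1) = b^3 - 8*sqrt(2)*b^2
(2) = u^2 - u - 20
(3) = s^2 - 11*s + 28
(4) = j^3 + 10*j^2 - 7*j - 196
(5) = (a - 1)^2*(a + 2)*(a + 5)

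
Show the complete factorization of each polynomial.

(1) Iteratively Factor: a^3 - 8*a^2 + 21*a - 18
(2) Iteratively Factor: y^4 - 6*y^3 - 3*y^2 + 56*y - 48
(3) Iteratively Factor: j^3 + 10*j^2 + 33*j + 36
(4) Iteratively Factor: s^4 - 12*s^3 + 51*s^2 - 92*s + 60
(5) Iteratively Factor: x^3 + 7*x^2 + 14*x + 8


(1) = (a - 3)*(a^2 - 5*a + 6) = (a - 3)*(a - 2)*(a - 3)
(2) = (y - 4)*(y^3 - 2*y^2 - 11*y + 12) = (y - 4)*(y + 3)*(y^2 - 5*y + 4) = (y - 4)^2*(y + 3)*(y - 1)
(3) = (j + 3)*(j^2 + 7*j + 12) = (j + 3)*(j + 4)*(j + 3)
(4) = (s - 2)*(s^3 - 10*s^2 + 31*s - 30) = (s - 2)^2*(s^2 - 8*s + 15) = (s - 3)*(s - 2)^2*(s - 5)
(5) = (x + 2)*(x^2 + 5*x + 4) = (x + 1)*(x + 2)*(x + 4)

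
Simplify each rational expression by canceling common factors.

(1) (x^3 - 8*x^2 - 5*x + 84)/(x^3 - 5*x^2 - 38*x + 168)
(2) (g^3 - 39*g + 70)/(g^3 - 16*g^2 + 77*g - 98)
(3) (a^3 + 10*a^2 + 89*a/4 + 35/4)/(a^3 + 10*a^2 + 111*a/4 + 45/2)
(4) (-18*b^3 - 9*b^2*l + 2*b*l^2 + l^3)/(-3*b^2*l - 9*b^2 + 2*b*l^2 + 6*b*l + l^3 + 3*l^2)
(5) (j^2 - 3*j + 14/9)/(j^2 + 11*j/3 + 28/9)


(1) = (x + 3)/(x + 6)
(2) = (g^2 + 2*g - 35)/(g^2 - 14*g + 49)
(3) = (2*a^2 + 15*a + 7)/(2*a^2 + 15*a + 18)
(4) = (6*b^2 + b*l - l^2)/(b*l + 3*b - l^2 - 3*l)
(5) = (9*j^2 - 27*j + 14)/(9*j^2 + 33*j + 28)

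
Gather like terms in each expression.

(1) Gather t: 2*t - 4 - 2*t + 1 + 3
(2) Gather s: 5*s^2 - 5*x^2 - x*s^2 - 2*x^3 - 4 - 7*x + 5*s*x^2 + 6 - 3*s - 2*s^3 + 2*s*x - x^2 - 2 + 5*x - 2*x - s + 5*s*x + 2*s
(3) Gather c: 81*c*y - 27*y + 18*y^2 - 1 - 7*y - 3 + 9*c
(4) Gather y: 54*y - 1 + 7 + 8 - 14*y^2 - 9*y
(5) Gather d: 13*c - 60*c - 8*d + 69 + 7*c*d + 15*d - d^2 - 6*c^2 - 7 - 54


(1) = 0
(2) = -2*s^3 + s^2*(5 - x) + s*(5*x^2 + 7*x - 2) - 2*x^3 - 6*x^2 - 4*x
(3) = c*(81*y + 9) + 18*y^2 - 34*y - 4
(4) = -14*y^2 + 45*y + 14
(5) = -6*c^2 - 47*c - d^2 + d*(7*c + 7) + 8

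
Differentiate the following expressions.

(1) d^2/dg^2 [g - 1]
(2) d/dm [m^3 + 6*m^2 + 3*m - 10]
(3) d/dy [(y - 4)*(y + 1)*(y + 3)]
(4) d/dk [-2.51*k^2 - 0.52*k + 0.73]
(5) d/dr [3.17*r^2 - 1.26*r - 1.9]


(1) = 0
(2) = 3*m^2 + 12*m + 3
(3) = 3*y^2 - 13
(4) = -5.02*k - 0.52
(5) = 6.34*r - 1.26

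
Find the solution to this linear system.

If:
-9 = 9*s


Then:
s = -1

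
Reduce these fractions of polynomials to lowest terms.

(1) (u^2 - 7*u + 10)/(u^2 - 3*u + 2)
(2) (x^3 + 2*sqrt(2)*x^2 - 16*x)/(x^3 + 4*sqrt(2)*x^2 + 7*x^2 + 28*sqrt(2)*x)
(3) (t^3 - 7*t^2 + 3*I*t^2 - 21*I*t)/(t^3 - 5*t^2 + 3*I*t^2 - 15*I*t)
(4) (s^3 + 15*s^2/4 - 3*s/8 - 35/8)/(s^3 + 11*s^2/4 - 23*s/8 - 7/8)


(1) = (u - 5)/(u - 1)
(2) = (x - 2*sqrt(2))/(x + 7)
(3) = (t - 7)/(t - 5)
(4) = (4*s + 5)/(4*s + 1)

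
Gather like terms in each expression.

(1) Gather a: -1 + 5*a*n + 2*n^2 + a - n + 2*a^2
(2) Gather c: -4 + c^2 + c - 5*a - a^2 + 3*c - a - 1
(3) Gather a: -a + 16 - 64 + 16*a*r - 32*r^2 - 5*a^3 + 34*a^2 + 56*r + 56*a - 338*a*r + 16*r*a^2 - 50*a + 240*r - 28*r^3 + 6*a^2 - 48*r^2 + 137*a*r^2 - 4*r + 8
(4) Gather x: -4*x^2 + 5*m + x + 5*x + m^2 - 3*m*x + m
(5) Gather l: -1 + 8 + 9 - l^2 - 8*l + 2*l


(1) = 2*a^2 + a*(5*n + 1) + 2*n^2 - n - 1
(2) = -a^2 - 6*a + c^2 + 4*c - 5
(3) = -5*a^3 + a^2*(16*r + 40) + a*(137*r^2 - 322*r + 5) - 28*r^3 - 80*r^2 + 292*r - 40
(4) = m^2 + 6*m - 4*x^2 + x*(6 - 3*m)
(5) = -l^2 - 6*l + 16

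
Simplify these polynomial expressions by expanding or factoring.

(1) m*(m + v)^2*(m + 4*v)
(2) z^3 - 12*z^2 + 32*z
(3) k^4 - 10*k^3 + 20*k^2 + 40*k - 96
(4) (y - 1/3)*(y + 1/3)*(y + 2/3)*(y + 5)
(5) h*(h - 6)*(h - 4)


(1) = m^4 + 6*m^3*v + 9*m^2*v^2 + 4*m*v^3
(2) = z*(z - 8)*(z - 4)
(3) = (k - 6)*(k - 4)*(k - 2)*(k + 2)
(4) = y^4 + 17*y^3/3 + 29*y^2/9 - 17*y/27 - 10/27
(5) = h^3 - 10*h^2 + 24*h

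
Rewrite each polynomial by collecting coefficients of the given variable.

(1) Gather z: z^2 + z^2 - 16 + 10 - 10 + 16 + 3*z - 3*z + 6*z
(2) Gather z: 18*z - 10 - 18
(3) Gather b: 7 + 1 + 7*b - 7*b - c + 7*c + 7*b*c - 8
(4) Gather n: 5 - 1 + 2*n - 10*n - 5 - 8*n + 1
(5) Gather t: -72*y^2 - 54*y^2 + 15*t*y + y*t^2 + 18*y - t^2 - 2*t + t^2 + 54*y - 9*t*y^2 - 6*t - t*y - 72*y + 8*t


(1) = 2*z^2 + 6*z
(2) = 18*z - 28
(3) = 7*b*c + 6*c
(4) = -16*n
(5) = t^2*y + t*(-9*y^2 + 14*y) - 126*y^2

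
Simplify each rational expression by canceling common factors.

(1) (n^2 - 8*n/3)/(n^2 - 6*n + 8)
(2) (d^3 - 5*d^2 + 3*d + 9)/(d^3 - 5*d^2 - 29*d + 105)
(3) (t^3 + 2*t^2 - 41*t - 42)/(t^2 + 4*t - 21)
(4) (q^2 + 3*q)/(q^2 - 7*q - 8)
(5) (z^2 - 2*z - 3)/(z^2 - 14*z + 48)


(1) = (3*n^2 - 8*n)/(3*n^2 - 18*n + 24)
(2) = (d^2 - 2*d - 3)/(d^2 - 2*d - 35)
(3) = (t^2 - 5*t - 6)/(t - 3)
(4) = (q^2 + 3*q)/(q^2 - 7*q - 8)
(5) = (z^2 - 2*z - 3)/(z^2 - 14*z + 48)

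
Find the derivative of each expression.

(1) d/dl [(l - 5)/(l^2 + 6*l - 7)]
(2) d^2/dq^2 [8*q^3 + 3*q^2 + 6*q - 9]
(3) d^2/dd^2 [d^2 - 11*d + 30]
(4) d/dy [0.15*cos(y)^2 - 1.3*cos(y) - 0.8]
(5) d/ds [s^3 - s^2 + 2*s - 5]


(1) = (l^2 + 6*l - 2*(l - 5)*(l + 3) - 7)/(l^2 + 6*l - 7)^2
(2) = 48*q + 6
(3) = 2
(4) = (1.3 - 0.3*cos(y))*sin(y)
(5) = 3*s^2 - 2*s + 2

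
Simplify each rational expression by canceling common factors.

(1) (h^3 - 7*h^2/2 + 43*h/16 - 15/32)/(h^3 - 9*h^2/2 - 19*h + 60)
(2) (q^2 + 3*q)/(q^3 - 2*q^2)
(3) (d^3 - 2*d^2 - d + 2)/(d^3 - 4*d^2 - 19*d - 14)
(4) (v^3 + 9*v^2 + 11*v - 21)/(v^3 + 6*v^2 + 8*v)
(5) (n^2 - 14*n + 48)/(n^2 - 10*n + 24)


(1) = (16*h^2 - 16*h + 3)/(16*h^2 - 32*h - 384)
(2) = (q + 3)/(q^2 - 2*q)
(3) = (d^2 - 3*d + 2)/(d^2 - 5*d - 14)
(4) = (v^3 + 9*v^2 + 11*v - 21)/(v^3 + 6*v^2 + 8*v)
(5) = (n - 8)/(n - 4)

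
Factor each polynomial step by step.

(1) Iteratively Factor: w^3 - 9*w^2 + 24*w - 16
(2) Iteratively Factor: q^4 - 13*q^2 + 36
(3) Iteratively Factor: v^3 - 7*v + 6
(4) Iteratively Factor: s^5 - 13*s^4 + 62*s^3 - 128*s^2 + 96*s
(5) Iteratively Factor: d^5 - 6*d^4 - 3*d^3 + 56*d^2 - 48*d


(1) = (w - 4)*(w^2 - 5*w + 4) = (w - 4)*(w - 1)*(w - 4)
(2) = (q + 2)*(q^3 - 2*q^2 - 9*q + 18) = (q - 2)*(q + 2)*(q^2 - 9) = (q - 2)*(q + 2)*(q + 3)*(q - 3)
(3) = (v - 1)*(v^2 + v - 6) = (v - 2)*(v - 1)*(v + 3)
(4) = (s - 4)*(s^4 - 9*s^3 + 26*s^2 - 24*s) = (s - 4)^2*(s^3 - 5*s^2 + 6*s) = (s - 4)^2*(s - 2)*(s^2 - 3*s) = s*(s - 4)^2*(s - 2)*(s - 3)
(5) = (d + 3)*(d^4 - 9*d^3 + 24*d^2 - 16*d) = d*(d + 3)*(d^3 - 9*d^2 + 24*d - 16) = d*(d - 4)*(d + 3)*(d^2 - 5*d + 4) = d*(d - 4)^2*(d + 3)*(d - 1)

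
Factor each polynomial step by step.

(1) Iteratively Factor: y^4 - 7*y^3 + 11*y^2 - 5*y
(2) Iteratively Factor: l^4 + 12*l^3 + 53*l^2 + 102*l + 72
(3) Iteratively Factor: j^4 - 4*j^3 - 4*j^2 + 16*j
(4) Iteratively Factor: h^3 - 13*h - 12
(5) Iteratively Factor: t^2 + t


(1) = (y - 1)*(y^3 - 6*y^2 + 5*y) = (y - 1)^2*(y^2 - 5*y) = y*(y - 1)^2*(y - 5)
(2) = (l + 3)*(l^3 + 9*l^2 + 26*l + 24) = (l + 3)*(l + 4)*(l^2 + 5*l + 6) = (l + 3)^2*(l + 4)*(l + 2)
(3) = (j - 2)*(j^3 - 2*j^2 - 8*j) = (j - 2)*(j + 2)*(j^2 - 4*j) = j*(j - 2)*(j + 2)*(j - 4)
(4) = (h + 1)*(h^2 - h - 12) = (h - 4)*(h + 1)*(h + 3)
(5) = (t + 1)*(t)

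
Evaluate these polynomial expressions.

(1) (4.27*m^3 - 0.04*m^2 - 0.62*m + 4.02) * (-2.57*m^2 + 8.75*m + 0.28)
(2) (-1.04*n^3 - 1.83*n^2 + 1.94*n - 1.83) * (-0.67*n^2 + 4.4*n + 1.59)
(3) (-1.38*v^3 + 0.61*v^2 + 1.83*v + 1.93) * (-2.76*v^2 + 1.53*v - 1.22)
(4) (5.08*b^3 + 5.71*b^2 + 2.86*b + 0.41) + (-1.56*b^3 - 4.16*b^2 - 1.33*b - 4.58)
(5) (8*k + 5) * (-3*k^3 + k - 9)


(1) = -10.9739*m^5 + 37.4653*m^4 + 2.439*m^3 - 15.7676*m^2 + 35.0014*m + 1.1256
(2) = 0.6968*n^5 - 3.3499*n^4 - 11.0054*n^3 + 6.8524*n^2 - 4.9674*n - 2.9097
(3) = 3.8088*v^5 - 3.795*v^4 - 2.4339*v^3 - 3.2711*v^2 + 0.7203*v - 2.3546
(4) = 3.52*b^3 + 1.55*b^2 + 1.53*b - 4.17
(5) = -24*k^4 - 15*k^3 + 8*k^2 - 67*k - 45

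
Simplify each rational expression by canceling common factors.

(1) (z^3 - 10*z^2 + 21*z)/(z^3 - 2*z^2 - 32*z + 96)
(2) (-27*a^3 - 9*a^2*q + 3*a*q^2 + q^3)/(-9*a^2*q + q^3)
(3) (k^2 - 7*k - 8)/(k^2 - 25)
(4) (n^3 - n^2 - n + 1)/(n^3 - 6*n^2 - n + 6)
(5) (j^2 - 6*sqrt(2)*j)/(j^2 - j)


(1) = (z^3 - 10*z^2 + 21*z)/(z^3 - 2*z^2 - 32*z + 96)
(2) = (3*a + q)/q
(3) = (k^2 - 7*k - 8)/(k^2 - 25)
(4) = (n - 1)/(n - 6)
(5) = (j - 6*sqrt(2))/(j - 1)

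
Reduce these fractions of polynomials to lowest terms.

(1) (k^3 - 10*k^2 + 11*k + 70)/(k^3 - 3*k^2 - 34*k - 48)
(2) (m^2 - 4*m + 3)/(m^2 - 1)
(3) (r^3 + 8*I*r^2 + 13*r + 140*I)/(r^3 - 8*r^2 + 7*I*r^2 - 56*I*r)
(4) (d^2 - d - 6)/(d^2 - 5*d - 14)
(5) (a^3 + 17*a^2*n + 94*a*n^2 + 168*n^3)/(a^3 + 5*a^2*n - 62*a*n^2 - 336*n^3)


(1) = (k^2 - 12*k + 35)/(k^2 - 5*k - 24)
(2) = (m - 3)/(m + 1)
(3) = (r^2 + I*r + 20)/(r^2 - 8*r)
(4) = (d - 3)/(d - 7)
(5) = (a + 4*n)/(a - 8*n)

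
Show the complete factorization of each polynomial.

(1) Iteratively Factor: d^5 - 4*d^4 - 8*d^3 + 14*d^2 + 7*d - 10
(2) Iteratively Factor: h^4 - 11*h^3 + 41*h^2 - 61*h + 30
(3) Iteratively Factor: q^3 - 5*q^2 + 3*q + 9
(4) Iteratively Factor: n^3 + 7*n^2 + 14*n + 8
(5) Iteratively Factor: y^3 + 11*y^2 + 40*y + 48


(1) = (d - 1)*(d^4 - 3*d^3 - 11*d^2 + 3*d + 10) = (d - 1)^2*(d^3 - 2*d^2 - 13*d - 10) = (d - 1)^2*(d + 1)*(d^2 - 3*d - 10) = (d - 1)^2*(d + 1)*(d + 2)*(d - 5)
(2) = (h - 1)*(h^3 - 10*h^2 + 31*h - 30) = (h - 5)*(h - 1)*(h^2 - 5*h + 6) = (h - 5)*(h - 2)*(h - 1)*(h - 3)
(3) = (q - 3)*(q^2 - 2*q - 3) = (q - 3)^2*(q + 1)
(4) = (n + 2)*(n^2 + 5*n + 4) = (n + 1)*(n + 2)*(n + 4)
(5) = (y + 4)*(y^2 + 7*y + 12) = (y + 4)^2*(y + 3)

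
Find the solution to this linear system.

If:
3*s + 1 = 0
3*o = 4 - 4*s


Then:
o = 16/9
s = -1/3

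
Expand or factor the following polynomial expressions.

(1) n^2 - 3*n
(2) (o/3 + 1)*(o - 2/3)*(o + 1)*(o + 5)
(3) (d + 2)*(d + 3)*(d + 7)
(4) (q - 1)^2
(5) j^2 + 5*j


(1) = n*(n - 3)
(2) = o^4/3 + 25*o^3/9 + 17*o^2/3 - o/9 - 10/3
(3) = d^3 + 12*d^2 + 41*d + 42
(4) = q^2 - 2*q + 1
(5) = j*(j + 5)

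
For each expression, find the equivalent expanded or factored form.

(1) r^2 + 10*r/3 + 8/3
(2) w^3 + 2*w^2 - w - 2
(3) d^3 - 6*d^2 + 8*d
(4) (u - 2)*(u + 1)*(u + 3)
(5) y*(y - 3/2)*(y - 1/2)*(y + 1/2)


(1) = (r + 4/3)*(r + 2)
(2) = (w - 1)*(w + 1)*(w + 2)
(3) = d*(d - 4)*(d - 2)
(4) = u^3 + 2*u^2 - 5*u - 6
(5) = y^4 - 3*y^3/2 - y^2/4 + 3*y/8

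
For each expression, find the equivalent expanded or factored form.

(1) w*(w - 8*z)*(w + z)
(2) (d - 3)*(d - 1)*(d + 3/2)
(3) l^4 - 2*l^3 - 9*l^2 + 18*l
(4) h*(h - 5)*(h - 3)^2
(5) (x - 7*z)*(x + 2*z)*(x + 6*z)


(1) = w^3 - 7*w^2*z - 8*w*z^2
(2) = d^3 - 5*d^2/2 - 3*d + 9/2
(3) = l*(l - 3)*(l - 2)*(l + 3)
(4) = h^4 - 11*h^3 + 39*h^2 - 45*h
(5) = x^3 + x^2*z - 44*x*z^2 - 84*z^3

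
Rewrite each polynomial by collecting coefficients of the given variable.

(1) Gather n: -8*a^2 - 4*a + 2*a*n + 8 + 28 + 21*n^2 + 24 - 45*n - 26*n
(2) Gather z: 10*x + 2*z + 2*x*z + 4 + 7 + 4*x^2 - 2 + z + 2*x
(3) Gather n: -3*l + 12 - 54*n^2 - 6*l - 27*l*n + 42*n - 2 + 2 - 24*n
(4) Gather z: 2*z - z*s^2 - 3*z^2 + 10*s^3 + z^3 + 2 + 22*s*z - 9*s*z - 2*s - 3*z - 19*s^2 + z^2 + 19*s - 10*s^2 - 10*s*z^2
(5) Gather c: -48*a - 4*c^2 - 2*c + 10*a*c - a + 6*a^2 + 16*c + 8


(1) = -8*a^2 - 4*a + 21*n^2 + n*(2*a - 71) + 60
(2) = 4*x^2 + 12*x + z*(2*x + 3) + 9
(3) = -9*l - 54*n^2 + n*(18 - 27*l) + 12
(4) = 10*s^3 - 29*s^2 + 17*s + z^3 + z^2*(-10*s - 2) + z*(-s^2 + 13*s - 1) + 2
(5) = 6*a^2 - 49*a - 4*c^2 + c*(10*a + 14) + 8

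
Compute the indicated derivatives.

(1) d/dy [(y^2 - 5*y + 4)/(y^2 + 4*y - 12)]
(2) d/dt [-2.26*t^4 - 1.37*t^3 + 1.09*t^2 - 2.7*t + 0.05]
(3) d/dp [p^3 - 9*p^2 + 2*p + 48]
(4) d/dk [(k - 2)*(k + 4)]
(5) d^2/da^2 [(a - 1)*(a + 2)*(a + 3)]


(1) = (9*y^2 - 32*y + 44)/(y^4 + 8*y^3 - 8*y^2 - 96*y + 144)
(2) = -9.04*t^3 - 4.11*t^2 + 2.18*t - 2.7
(3) = 3*p^2 - 18*p + 2
(4) = 2*k + 2
(5) = 6*a + 8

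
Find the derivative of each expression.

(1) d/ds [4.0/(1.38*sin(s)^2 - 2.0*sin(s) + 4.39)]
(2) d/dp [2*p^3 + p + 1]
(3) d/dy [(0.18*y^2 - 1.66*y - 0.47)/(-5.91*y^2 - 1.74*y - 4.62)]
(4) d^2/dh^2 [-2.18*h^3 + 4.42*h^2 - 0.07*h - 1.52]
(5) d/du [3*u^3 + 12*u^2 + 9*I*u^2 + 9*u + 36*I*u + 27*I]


(1) = (8.0 - 11.04*sin(s))*cos(s)/(1.38*sin(s)^2 - 2.0*sin(s) + 4.39)^2
(2) = 6*p^2 + 1
(3) = (-10.1238*y^2 - 7.2186*y + 6.8514)/(34.9281*y^4 + 20.5668*y^3 + 57.636*y^2 + 16.0776*y + 21.3444)
(4) = 8.84 - 13.08*h
(5) = 9*u^2 + u*(24 + 18*I) + 9 + 36*I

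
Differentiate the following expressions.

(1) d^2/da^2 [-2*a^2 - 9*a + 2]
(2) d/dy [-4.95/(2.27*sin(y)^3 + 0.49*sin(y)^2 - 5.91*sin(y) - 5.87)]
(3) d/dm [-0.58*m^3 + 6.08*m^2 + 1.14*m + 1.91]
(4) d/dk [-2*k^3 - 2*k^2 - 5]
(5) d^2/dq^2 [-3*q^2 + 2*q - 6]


(1) = -4
(2) = (33.7095*sin(y)^2 + 4.851*sin(y) - 29.2545)*cos(y)/(2.27*sin(y)^3 + 0.49*sin(y)^2 - 5.91*sin(y) - 5.87)^2
(3) = -1.74*m^2 + 12.16*m + 1.14
(4) = 2*k*(-3*k - 2)
(5) = -6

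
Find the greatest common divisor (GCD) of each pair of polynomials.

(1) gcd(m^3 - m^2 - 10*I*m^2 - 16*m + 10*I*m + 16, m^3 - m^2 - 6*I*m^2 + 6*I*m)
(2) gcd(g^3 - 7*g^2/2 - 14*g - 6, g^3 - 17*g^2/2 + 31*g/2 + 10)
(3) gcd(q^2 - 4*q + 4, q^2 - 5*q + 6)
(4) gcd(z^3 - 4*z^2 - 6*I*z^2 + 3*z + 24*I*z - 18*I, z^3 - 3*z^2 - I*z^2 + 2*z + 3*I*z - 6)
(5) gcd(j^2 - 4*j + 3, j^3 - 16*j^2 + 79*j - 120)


(1) = gcd((m - 1)*(m - 8*I)*(m - 2*I), m*(m - 1)*(m - 6*I)) = m - 1
(2) = gcd((g - 6)*(g + 1/2)*(g + 2), (g - 5)*(g - 4)*(g + 1/2)) = g + 1/2
(3) = q - 2
(4) = gcd((z - 3)*(z - 1)*(z - 6*I), (z - 3)*(z - 2*I)*(z + I)) = z - 3
(5) = j - 3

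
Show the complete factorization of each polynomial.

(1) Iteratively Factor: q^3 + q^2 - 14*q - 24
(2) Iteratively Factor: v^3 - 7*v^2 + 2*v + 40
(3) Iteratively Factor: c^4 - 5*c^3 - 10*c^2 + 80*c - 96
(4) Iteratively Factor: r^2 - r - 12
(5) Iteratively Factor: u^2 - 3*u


(1) = (q + 2)*(q^2 - q - 12) = (q - 4)*(q + 2)*(q + 3)
(2) = (v + 2)*(v^2 - 9*v + 20) = (v - 4)*(v + 2)*(v - 5)
(3) = (c - 3)*(c^3 - 2*c^2 - 16*c + 32) = (c - 3)*(c - 2)*(c^2 - 16) = (c - 4)*(c - 3)*(c - 2)*(c + 4)
(4) = (r + 3)*(r - 4)
(5) = (u)*(u - 3)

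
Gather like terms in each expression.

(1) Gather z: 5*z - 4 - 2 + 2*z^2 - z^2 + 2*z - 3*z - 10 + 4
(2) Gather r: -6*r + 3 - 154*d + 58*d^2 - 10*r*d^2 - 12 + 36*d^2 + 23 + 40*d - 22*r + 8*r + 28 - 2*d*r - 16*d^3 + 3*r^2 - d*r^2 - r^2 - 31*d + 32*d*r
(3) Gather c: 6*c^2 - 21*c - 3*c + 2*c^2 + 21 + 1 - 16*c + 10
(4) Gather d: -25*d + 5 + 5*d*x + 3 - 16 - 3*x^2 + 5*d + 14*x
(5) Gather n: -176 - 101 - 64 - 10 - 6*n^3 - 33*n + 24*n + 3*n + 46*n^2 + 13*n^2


(1) = z^2 + 4*z - 12
(2) = -16*d^3 + 94*d^2 - 145*d + r^2*(2 - d) + r*(-10*d^2 + 30*d - 20) + 42
(3) = 8*c^2 - 40*c + 32
(4) = d*(5*x - 20) - 3*x^2 + 14*x - 8
(5) = -6*n^3 + 59*n^2 - 6*n - 351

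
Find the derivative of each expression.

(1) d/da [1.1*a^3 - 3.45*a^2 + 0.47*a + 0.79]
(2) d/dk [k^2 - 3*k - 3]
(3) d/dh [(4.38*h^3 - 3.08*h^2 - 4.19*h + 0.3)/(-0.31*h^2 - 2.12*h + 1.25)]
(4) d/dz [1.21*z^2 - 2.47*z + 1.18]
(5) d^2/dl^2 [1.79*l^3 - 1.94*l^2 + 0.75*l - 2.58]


(1) = 3.3*a^2 - 6.9*a + 0.47
(2) = 2*k - 3
(3) = (-1.3578*h^4 - 18.5712*h^3 + 21.6557*h^2 - 7.514*h - 4.6015)/(0.0961*h^4 + 1.3144*h^3 + 3.7194*h^2 - 5.3*h + 1.5625)
(4) = 2.42*z - 2.47
(5) = 10.74*l - 3.88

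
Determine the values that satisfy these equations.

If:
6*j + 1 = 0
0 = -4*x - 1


Then:
j = -1/6
x = -1/4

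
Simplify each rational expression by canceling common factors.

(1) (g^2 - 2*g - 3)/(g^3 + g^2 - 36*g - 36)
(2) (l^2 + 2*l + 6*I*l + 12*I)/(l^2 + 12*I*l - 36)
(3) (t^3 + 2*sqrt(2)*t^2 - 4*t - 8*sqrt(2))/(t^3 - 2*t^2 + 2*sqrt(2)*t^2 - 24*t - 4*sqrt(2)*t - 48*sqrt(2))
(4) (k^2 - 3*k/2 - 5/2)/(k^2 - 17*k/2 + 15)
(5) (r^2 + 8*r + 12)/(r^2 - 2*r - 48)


(1) = (g - 3)/(g^2 - 36)
(2) = (l + 2)/(l + 6*I)
(3) = (t^2 - 4)/(t^2 - 2*t - 24)
(4) = (k + 1)/(k - 6)
(5) = (r + 2)/(r - 8)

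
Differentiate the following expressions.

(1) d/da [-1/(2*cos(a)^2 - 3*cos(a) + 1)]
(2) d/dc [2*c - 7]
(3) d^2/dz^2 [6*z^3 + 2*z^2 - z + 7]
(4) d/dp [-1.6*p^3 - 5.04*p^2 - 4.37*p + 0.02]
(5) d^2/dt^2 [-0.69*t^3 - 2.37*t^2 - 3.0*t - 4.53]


(1) = (3 - 4*cos(a))*sin(a)/(-3*cos(a) + cos(2*a) + 2)^2
(2) = 2
(3) = 36*z + 4
(4) = -4.8*p^2 - 10.08*p - 4.37
(5) = -4.14*t - 4.74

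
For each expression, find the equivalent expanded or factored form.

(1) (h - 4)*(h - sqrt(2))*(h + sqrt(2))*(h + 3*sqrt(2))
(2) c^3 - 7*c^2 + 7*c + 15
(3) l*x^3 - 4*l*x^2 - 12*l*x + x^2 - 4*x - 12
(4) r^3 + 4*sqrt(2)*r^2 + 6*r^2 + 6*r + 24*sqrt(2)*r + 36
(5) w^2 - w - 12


(1) = h^4 - 4*h^3 + 3*sqrt(2)*h^3 - 12*sqrt(2)*h^2 - 2*h^2 - 6*sqrt(2)*h + 8*h + 24*sqrt(2)
(2) = (c - 5)*(c - 3)*(c + 1)
(3) = (x - 6)*(x + 2)*(l*x + 1)
(4) = (r + 6)*(r + sqrt(2))*(r + 3*sqrt(2))
(5) = (w - 4)*(w + 3)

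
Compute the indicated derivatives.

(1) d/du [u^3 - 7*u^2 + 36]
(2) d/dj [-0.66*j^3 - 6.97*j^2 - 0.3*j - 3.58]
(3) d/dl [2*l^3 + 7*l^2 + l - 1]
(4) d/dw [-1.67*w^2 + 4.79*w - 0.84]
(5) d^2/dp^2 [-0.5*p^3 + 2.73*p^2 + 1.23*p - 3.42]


(1) = u*(3*u - 14)
(2) = -1.98*j^2 - 13.94*j - 0.3
(3) = 6*l^2 + 14*l + 1
(4) = 4.79 - 3.34*w
(5) = 5.46 - 3.0*p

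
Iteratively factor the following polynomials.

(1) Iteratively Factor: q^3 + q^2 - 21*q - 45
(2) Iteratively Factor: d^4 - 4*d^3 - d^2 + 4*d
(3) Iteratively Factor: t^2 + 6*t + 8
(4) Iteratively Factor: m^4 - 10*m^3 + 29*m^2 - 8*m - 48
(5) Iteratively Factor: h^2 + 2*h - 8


(1) = (q + 3)*(q^2 - 2*q - 15) = (q + 3)^2*(q - 5)
(2) = (d)*(d^3 - 4*d^2 - d + 4) = d*(d - 4)*(d^2 - 1) = d*(d - 4)*(d + 1)*(d - 1)
(3) = (t + 4)*(t + 2)
(4) = (m + 1)*(m^3 - 11*m^2 + 40*m - 48) = (m - 4)*(m + 1)*(m^2 - 7*m + 12) = (m - 4)^2*(m + 1)*(m - 3)
(5) = (h - 2)*(h + 4)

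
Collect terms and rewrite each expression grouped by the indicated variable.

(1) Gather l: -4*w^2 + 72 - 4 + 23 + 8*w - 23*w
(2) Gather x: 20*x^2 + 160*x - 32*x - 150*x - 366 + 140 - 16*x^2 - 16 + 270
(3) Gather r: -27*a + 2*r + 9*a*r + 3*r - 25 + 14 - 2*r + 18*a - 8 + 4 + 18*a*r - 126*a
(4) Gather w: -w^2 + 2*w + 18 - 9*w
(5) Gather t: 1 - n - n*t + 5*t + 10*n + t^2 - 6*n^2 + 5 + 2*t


(1) = -4*w^2 - 15*w + 91
(2) = 4*x^2 - 22*x + 28
(3) = -135*a + r*(27*a + 3) - 15
(4) = -w^2 - 7*w + 18
(5) = -6*n^2 + 9*n + t^2 + t*(7 - n) + 6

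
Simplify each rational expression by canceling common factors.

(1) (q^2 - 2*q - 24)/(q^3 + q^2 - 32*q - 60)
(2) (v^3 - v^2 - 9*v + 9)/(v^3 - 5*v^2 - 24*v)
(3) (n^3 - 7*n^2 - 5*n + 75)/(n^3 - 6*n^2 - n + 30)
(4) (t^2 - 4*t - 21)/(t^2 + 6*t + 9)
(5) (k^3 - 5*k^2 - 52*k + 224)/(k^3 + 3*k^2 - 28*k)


(1) = (q + 4)/(q^2 + 7*q + 10)
(2) = (v^2 - 4*v + 3)/(v^2 - 8*v)
(3) = (n^2 - 2*n - 15)/(n^2 - n - 6)
(4) = (t - 7)/(t + 3)
(5) = (k - 8)/k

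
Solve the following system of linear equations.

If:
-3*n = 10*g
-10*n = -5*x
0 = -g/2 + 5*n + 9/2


Then:
g = 27/103
n = -90/103
x = -180/103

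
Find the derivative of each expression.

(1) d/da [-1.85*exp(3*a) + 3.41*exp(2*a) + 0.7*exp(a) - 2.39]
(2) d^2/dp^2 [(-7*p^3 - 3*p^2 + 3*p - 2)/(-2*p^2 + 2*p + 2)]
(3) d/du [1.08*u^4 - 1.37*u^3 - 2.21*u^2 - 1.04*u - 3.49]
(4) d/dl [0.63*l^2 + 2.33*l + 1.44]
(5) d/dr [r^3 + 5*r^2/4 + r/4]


(1) = (-5.55*exp(2*a) + 6.82*exp(a) + 0.7)*exp(a)
(2) = 2*(7*p^3 + 18*p^2 + 3*p + 5)/(p^6 - 3*p^5 + 5*p^3 - 3*p - 1)
(3) = 4.32*u^3 - 4.11*u^2 - 4.42*u - 1.04
(4) = 1.26*l + 2.33
(5) = 3*r^2 + 5*r/2 + 1/4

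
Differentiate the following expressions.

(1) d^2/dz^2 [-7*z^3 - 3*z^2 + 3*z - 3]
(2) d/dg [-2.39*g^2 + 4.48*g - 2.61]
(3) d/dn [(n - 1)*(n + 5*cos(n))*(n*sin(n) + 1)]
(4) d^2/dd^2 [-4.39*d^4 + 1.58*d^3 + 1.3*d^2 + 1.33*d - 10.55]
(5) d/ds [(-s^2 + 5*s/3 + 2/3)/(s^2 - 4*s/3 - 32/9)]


(1) = -42*z - 6
(2) = 4.48 - 4.78*g
(3) = (1 - n)*(n*sin(n) + 1)*(5*sin(n) - 1) + (n - 1)*(n + 5*cos(n))*(n*cos(n) + sin(n)) + (n + 5*cos(n))*(n*sin(n) + 1)
(4) = -52.68*d^2 + 9.48*d + 2.6
(5) = 3*(-9*s^2 + 156*s - 136)/(81*s^4 - 216*s^3 - 432*s^2 + 768*s + 1024)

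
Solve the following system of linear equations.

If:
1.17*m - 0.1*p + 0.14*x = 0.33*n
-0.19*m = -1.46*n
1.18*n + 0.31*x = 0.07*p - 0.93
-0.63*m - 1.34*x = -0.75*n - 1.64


Then:
m = 1.65
n = 0.22
p = 19.42
x = 0.57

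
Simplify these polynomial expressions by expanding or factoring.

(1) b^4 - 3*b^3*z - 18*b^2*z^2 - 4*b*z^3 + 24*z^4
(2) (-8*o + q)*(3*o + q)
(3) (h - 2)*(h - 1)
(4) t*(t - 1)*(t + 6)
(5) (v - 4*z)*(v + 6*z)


(1) = (b - 6*z)*(b - z)*(b + 2*z)^2
(2) = -24*o^2 - 5*o*q + q^2
(3) = h^2 - 3*h + 2
(4) = t^3 + 5*t^2 - 6*t
(5) = v^2 + 2*v*z - 24*z^2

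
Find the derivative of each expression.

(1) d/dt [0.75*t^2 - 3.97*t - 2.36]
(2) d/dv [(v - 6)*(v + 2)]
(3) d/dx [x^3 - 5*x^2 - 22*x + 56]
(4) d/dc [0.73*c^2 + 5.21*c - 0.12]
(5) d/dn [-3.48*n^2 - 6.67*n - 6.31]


(1) = 1.5*t - 3.97
(2) = 2*v - 4
(3) = 3*x^2 - 10*x - 22
(4) = 1.46*c + 5.21
(5) = -6.96*n - 6.67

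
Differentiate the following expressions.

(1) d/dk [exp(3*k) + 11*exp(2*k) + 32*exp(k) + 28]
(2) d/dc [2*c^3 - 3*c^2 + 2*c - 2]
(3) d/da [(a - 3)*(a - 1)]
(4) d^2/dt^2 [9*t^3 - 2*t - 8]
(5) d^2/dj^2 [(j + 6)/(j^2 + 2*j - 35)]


(1) = (3*exp(2*k) + 22*exp(k) + 32)*exp(k)
(2) = 6*c^2 - 6*c + 2
(3) = 2*a - 4
(4) = 54*t
(5) = 2*(4*(j + 1)^2*(j + 6) - (3*j + 8)*(j^2 + 2*j - 35))/(j^2 + 2*j - 35)^3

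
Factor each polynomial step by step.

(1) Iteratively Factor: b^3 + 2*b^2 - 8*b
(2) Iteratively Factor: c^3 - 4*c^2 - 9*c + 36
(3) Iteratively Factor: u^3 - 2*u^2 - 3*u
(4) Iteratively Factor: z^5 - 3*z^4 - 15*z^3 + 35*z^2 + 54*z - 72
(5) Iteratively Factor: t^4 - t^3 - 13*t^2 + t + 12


(1) = (b - 2)*(b^2 + 4*b) = (b - 2)*(b + 4)*(b)
(2) = (c + 3)*(c^2 - 7*c + 12) = (c - 4)*(c + 3)*(c - 3)
(3) = (u - 3)*(u^2 + u) = u*(u - 3)*(u + 1)
(4) = (z - 4)*(z^4 + z^3 - 11*z^2 - 9*z + 18) = (z - 4)*(z - 3)*(z^3 + 4*z^2 + z - 6) = (z - 4)*(z - 3)*(z + 2)*(z^2 + 2*z - 3) = (z - 4)*(z - 3)*(z - 1)*(z + 2)*(z + 3)
(5) = (t - 4)*(t^3 + 3*t^2 - t - 3) = (t - 4)*(t - 1)*(t^2 + 4*t + 3) = (t - 4)*(t - 1)*(t + 1)*(t + 3)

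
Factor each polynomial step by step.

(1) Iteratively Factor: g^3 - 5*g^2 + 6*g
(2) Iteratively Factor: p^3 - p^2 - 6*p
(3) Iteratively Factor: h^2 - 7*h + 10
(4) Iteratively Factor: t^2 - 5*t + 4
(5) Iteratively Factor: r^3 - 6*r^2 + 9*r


(1) = (g)*(g^2 - 5*g + 6) = g*(g - 2)*(g - 3)
(2) = (p)*(p^2 - p - 6) = p*(p + 2)*(p - 3)
(3) = (h - 5)*(h - 2)
(4) = (t - 1)*(t - 4)
(5) = (r - 3)*(r^2 - 3*r) = r*(r - 3)*(r - 3)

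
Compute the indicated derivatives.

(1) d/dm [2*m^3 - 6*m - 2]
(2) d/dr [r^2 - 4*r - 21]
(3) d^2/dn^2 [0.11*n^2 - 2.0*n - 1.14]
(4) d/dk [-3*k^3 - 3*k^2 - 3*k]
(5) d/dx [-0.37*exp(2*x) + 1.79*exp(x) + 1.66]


(1) = 6*m^2 - 6
(2) = 2*r - 4
(3) = 0.220000000000000
(4) = -9*k^2 - 6*k - 3
(5) = (1.79 - 0.74*exp(x))*exp(x)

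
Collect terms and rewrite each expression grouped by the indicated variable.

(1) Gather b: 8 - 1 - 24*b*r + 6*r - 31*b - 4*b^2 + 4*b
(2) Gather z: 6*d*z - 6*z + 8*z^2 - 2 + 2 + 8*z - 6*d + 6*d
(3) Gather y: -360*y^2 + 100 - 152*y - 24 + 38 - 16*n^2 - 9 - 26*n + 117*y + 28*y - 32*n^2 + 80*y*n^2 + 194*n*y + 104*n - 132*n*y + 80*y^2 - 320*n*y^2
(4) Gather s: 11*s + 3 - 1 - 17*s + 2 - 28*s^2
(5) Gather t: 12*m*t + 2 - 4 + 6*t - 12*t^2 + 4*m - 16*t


(1) = -4*b^2 + b*(-24*r - 27) + 6*r + 7
(2) = 8*z^2 + z*(6*d + 2)
(3) = -48*n^2 + 78*n + y^2*(-320*n - 280) + y*(80*n^2 + 62*n - 7) + 105
(4) = -28*s^2 - 6*s + 4
(5) = 4*m - 12*t^2 + t*(12*m - 10) - 2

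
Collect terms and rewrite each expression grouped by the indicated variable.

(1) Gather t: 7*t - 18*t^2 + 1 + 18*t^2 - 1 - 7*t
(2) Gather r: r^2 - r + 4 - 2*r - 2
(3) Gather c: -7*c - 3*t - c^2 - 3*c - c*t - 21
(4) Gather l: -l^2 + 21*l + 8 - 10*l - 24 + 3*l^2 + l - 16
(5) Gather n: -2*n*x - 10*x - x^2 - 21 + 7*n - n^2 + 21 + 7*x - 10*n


(1) = 0
(2) = r^2 - 3*r + 2
(3) = -c^2 + c*(-t - 10) - 3*t - 21
(4) = 2*l^2 + 12*l - 32
(5) = -n^2 + n*(-2*x - 3) - x^2 - 3*x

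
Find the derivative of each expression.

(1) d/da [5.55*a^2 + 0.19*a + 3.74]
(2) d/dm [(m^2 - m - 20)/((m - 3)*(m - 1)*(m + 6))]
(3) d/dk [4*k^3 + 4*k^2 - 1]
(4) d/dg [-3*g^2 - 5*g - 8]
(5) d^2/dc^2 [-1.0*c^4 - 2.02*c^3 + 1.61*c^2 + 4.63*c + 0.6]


(1) = 11.1*a + 0.19
(2) = (-m^4 + 2*m^3 + 41*m^2 + 116*m - 438)/(m^6 + 4*m^5 - 38*m^4 - 48*m^3 + 513*m^2 - 756*m + 324)
(3) = 4*k*(3*k + 2)
(4) = -6*g - 5
(5) = -12.0*c^2 - 12.12*c + 3.22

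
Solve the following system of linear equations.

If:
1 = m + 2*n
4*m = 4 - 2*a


Then:
a = 4*n
m = 1 - 2*n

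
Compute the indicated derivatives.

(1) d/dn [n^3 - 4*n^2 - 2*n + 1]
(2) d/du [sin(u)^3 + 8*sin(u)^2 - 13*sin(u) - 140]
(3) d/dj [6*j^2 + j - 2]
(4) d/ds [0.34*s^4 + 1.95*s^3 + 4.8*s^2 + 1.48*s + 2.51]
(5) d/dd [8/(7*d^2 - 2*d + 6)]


(1) = 3*n^2 - 8*n - 2
(2) = (3*sin(u)^2 + 16*sin(u) - 13)*cos(u)
(3) = 12*j + 1
(4) = 1.36*s^3 + 5.85*s^2 + 9.6*s + 1.48
(5) = 16*(1 - 7*d)/(7*d^2 - 2*d + 6)^2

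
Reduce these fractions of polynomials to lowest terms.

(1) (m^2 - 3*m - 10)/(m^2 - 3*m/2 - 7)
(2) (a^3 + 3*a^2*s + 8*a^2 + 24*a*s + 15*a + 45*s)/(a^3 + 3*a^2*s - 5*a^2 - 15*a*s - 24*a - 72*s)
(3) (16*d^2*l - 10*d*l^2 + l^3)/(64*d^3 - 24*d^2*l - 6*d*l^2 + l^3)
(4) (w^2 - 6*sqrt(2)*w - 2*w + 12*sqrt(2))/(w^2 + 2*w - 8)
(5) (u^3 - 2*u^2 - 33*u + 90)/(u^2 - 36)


(1) = (2*m - 10)/(2*m - 7)
(2) = (a + 5)/(a - 8)
(3) = l/(4*d + l)
(4) = (w - 6*sqrt(2))/(w + 4)
(5) = (u^2 - 8*u + 15)/(u - 6)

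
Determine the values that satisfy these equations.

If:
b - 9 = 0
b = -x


Then:
b = 9
x = -9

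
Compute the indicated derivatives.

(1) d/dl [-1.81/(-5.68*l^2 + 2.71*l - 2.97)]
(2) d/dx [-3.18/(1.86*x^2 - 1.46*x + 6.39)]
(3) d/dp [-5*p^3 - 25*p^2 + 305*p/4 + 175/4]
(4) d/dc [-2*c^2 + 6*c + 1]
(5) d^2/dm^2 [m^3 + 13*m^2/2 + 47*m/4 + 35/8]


(1) = (4.9051 - 20.5616*l)/(5.68*l^2 - 2.71*l + 2.97)^2
(2) = (11.8296*x - 4.6428)/(1.86*x^2 - 1.46*x + 6.39)^2
(3) = -15*p^2 - 50*p + 305/4
(4) = 6 - 4*c
(5) = 6*m + 13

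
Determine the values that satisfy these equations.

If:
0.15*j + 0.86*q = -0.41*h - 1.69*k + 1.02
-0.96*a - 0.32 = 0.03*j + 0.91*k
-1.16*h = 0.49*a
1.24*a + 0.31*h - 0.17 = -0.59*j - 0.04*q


Then:
a = 0.400138589384331*q - 0.743980378310664
h = 0.314267573596746 - 0.169024059308898*q
j = 1.68663173100039 - 0.819956597374258*q
k = 0.3776068255475 - 0.395092689986517*q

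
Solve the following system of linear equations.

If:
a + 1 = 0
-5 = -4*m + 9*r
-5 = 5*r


Then:
a = -1
m = -1
r = -1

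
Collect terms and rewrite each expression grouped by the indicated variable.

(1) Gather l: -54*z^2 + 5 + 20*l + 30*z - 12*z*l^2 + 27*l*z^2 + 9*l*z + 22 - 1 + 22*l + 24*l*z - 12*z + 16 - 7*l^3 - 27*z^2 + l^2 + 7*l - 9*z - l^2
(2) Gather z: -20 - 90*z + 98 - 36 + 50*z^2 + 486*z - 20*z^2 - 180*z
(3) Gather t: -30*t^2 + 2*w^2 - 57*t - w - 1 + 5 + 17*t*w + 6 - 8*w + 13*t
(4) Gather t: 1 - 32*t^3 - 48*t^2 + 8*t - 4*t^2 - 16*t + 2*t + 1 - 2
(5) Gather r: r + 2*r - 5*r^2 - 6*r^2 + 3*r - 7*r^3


(1) = -7*l^3 - 12*l^2*z + l*(27*z^2 + 33*z + 49) - 81*z^2 + 9*z + 42
(2) = 30*z^2 + 216*z + 42
(3) = -30*t^2 + t*(17*w - 44) + 2*w^2 - 9*w + 10
(4) = -32*t^3 - 52*t^2 - 6*t
(5) = -7*r^3 - 11*r^2 + 6*r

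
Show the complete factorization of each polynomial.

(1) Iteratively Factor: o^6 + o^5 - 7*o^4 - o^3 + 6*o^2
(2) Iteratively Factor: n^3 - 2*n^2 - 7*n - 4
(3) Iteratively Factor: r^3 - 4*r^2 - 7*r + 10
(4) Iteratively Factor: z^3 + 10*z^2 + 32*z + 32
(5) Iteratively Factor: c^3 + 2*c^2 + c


(1) = (o)*(o^5 + o^4 - 7*o^3 - o^2 + 6*o) = o*(o + 3)*(o^4 - 2*o^3 - o^2 + 2*o) = o^2*(o + 3)*(o^3 - 2*o^2 - o + 2) = o^2*(o - 2)*(o + 3)*(o^2 - 1) = o^2*(o - 2)*(o + 1)*(o + 3)*(o - 1)
(2) = (n - 4)*(n^2 + 2*n + 1) = (n - 4)*(n + 1)*(n + 1)
(3) = (r - 1)*(r^2 - 3*r - 10) = (r - 1)*(r + 2)*(r - 5)
(4) = (z + 4)*(z^2 + 6*z + 8) = (z + 2)*(z + 4)*(z + 4)
(5) = (c + 1)*(c^2 + c) = c*(c + 1)*(c + 1)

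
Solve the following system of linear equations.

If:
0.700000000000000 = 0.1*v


Then:
v = 7.00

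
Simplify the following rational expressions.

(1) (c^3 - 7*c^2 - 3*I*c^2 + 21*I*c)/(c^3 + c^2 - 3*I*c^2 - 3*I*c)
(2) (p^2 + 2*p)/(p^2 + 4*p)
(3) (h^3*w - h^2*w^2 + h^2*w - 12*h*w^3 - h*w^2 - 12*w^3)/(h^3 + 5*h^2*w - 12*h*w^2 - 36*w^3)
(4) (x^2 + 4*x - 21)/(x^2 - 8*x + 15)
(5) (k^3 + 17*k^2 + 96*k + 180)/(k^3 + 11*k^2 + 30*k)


(1) = (c - 7)/(c + 1)
(2) = (p + 2)/(p + 4)
(3) = (-h^3*w + h^2*w^2 - h^2*w + 12*h*w^3 + h*w^2 + 12*w^3)/(-h^3 - 5*h^2*w + 12*h*w^2 + 36*w^3)
(4) = (x + 7)/(x - 5)
(5) = (k + 6)/k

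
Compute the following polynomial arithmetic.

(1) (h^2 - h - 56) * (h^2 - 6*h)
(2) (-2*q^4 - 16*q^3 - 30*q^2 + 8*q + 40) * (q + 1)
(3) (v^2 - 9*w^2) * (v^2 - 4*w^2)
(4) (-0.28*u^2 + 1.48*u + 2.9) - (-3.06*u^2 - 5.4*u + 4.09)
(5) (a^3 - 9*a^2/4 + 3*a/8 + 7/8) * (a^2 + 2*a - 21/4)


(1) = h^4 - 7*h^3 - 50*h^2 + 336*h
(2) = -2*q^5 - 18*q^4 - 46*q^3 - 22*q^2 + 48*q + 40
(3) = v^4 - 13*v^2*w^2 + 36*w^4
(4) = 2.78*u^2 + 6.88*u - 1.19
(5) = a^5 - a^4/4 - 75*a^3/8 + 215*a^2/16 - 7*a/32 - 147/32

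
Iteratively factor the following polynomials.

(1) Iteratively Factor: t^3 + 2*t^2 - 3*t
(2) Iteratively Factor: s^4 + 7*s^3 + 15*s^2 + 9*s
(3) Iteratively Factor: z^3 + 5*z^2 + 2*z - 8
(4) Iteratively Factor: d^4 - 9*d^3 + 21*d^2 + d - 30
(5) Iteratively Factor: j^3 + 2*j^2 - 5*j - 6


(1) = (t + 3)*(t^2 - t) = t*(t + 3)*(t - 1)
(2) = (s + 1)*(s^3 + 6*s^2 + 9*s) = s*(s + 1)*(s^2 + 6*s + 9) = s*(s + 1)*(s + 3)*(s + 3)
(3) = (z - 1)*(z^2 + 6*z + 8) = (z - 1)*(z + 2)*(z + 4)
(4) = (d - 3)*(d^3 - 6*d^2 + 3*d + 10) = (d - 3)*(d - 2)*(d^2 - 4*d - 5) = (d - 5)*(d - 3)*(d - 2)*(d + 1)
(5) = (j + 3)*(j^2 - j - 2) = (j - 2)*(j + 3)*(j + 1)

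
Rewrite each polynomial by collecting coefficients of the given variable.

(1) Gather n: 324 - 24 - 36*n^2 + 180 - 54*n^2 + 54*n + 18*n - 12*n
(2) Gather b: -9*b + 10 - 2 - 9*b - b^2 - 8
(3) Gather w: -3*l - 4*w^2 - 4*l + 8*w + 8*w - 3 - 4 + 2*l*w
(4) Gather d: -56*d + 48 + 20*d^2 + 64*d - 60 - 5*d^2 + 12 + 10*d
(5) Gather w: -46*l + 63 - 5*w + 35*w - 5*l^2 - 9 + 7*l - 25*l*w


(1) = -90*n^2 + 60*n + 480
(2) = -b^2 - 18*b
(3) = -7*l - 4*w^2 + w*(2*l + 16) - 7
(4) = 15*d^2 + 18*d
(5) = -5*l^2 - 39*l + w*(30 - 25*l) + 54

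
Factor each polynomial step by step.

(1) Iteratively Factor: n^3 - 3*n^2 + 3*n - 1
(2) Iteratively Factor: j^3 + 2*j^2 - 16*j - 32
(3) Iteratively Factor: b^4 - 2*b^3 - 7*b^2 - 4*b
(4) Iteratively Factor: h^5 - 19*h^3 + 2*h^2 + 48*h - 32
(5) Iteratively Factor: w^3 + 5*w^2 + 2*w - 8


(1) = (n - 1)*(n^2 - 2*n + 1) = (n - 1)^2*(n - 1)
(2) = (j - 4)*(j^2 + 6*j + 8) = (j - 4)*(j + 2)*(j + 4)
(3) = (b - 4)*(b^3 + 2*b^2 + b) = b*(b - 4)*(b^2 + 2*b + 1) = b*(b - 4)*(b + 1)*(b + 1)
(4) = (h - 1)*(h^4 + h^3 - 18*h^2 - 16*h + 32) = (h - 1)*(h + 4)*(h^3 - 3*h^2 - 6*h + 8) = (h - 1)*(h + 2)*(h + 4)*(h^2 - 5*h + 4) = (h - 4)*(h - 1)*(h + 2)*(h + 4)*(h - 1)
(5) = (w - 1)*(w^2 + 6*w + 8) = (w - 1)*(w + 4)*(w + 2)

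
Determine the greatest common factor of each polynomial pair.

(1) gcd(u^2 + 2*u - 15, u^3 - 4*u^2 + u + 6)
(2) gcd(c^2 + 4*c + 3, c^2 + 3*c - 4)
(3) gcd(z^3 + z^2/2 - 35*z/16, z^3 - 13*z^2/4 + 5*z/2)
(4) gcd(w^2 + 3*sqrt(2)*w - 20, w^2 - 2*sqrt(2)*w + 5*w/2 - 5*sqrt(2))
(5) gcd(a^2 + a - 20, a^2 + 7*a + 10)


(1) = gcd((u - 3)*(u + 5), (u - 3)*(u - 2)*(u + 1)) = u - 3
(2) = 1
(3) = z^2 - 5*z/4
(4) = gcd((w - 2*sqrt(2))*(w + 5*sqrt(2)), (w + 5/2)*(w - 2*sqrt(2))) = w - 2*sqrt(2)
(5) = a + 5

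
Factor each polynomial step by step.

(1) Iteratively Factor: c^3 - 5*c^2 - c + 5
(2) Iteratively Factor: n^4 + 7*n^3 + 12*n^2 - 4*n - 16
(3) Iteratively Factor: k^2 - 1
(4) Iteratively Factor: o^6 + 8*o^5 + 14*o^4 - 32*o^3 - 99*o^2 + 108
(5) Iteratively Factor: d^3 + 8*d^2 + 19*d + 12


(1) = (c - 5)*(c^2 - 1) = (c - 5)*(c + 1)*(c - 1)
(2) = (n - 1)*(n^3 + 8*n^2 + 20*n + 16) = (n - 1)*(n + 2)*(n^2 + 6*n + 8) = (n - 1)*(n + 2)*(n + 4)*(n + 2)
(3) = (k + 1)*(k - 1)
(4) = (o + 2)*(o^5 + 6*o^4 + 2*o^3 - 36*o^2 - 27*o + 54) = (o + 2)*(o + 3)*(o^4 + 3*o^3 - 7*o^2 - 15*o + 18) = (o - 1)*(o + 2)*(o + 3)*(o^3 + 4*o^2 - 3*o - 18) = (o - 1)*(o + 2)*(o + 3)^2*(o^2 + o - 6) = (o - 1)*(o + 2)*(o + 3)^3*(o - 2)
(5) = (d + 4)*(d^2 + 4*d + 3) = (d + 1)*(d + 4)*(d + 3)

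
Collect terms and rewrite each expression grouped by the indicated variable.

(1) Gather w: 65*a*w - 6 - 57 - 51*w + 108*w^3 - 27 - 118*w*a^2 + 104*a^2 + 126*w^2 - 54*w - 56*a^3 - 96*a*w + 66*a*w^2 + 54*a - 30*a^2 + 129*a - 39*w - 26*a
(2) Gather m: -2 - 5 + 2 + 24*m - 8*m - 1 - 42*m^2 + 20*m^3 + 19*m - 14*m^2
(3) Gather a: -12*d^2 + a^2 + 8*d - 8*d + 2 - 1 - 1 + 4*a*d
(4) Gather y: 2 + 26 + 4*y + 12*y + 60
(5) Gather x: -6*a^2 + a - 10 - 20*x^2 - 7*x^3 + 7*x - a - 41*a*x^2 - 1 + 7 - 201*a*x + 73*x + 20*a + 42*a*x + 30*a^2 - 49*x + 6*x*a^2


(1) = -56*a^3 + 74*a^2 + 157*a + 108*w^3 + w^2*(66*a + 126) + w*(-118*a^2 - 31*a - 144) - 90
(2) = 20*m^3 - 56*m^2 + 35*m - 6
(3) = a^2 + 4*a*d - 12*d^2
(4) = 16*y + 88
(5) = 24*a^2 + 20*a - 7*x^3 + x^2*(-41*a - 20) + x*(6*a^2 - 159*a + 31) - 4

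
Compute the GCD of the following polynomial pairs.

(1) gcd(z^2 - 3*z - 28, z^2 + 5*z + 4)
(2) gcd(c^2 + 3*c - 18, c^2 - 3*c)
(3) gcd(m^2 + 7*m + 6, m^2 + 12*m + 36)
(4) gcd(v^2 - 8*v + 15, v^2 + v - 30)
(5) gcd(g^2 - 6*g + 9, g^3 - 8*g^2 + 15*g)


(1) = z + 4
(2) = c - 3
(3) = gcd((m + 1)*(m + 6), (m + 6)^2) = m + 6
(4) = v - 5
(5) = g - 3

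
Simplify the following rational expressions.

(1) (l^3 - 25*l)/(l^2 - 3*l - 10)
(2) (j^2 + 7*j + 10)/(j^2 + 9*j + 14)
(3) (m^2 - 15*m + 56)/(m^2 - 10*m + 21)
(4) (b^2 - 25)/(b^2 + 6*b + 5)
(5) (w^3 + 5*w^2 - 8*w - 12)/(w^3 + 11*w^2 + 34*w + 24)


(1) = (l^2 + 5*l)/(l + 2)
(2) = (j + 5)/(j + 7)
(3) = (m - 8)/(m - 3)
(4) = (b - 5)/(b + 1)
(5) = (w - 2)/(w + 4)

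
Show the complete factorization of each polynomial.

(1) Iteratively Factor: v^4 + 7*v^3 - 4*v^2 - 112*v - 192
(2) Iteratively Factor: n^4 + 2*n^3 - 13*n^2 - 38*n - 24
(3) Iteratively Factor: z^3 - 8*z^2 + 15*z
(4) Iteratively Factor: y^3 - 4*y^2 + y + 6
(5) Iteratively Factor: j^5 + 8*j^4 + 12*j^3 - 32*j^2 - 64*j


(1) = (v - 4)*(v^3 + 11*v^2 + 40*v + 48) = (v - 4)*(v + 4)*(v^2 + 7*v + 12) = (v - 4)*(v + 4)^2*(v + 3)
(2) = (n + 2)*(n^3 - 13*n - 12) = (n + 1)*(n + 2)*(n^2 - n - 12) = (n + 1)*(n + 2)*(n + 3)*(n - 4)
(3) = (z - 5)*(z^2 - 3*z) = z*(z - 5)*(z - 3)
(4) = (y - 3)*(y^2 - y - 2) = (y - 3)*(y - 2)*(y + 1)
(5) = (j - 2)*(j^4 + 10*j^3 + 32*j^2 + 32*j) = (j - 2)*(j + 4)*(j^3 + 6*j^2 + 8*j) = j*(j - 2)*(j + 4)*(j^2 + 6*j + 8) = j*(j - 2)*(j + 4)^2*(j + 2)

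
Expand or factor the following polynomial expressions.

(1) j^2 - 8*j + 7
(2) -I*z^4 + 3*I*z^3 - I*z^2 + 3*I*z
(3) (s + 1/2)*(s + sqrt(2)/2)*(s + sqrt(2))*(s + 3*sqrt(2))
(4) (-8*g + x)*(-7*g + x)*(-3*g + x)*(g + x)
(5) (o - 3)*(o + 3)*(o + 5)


(1) = (j - 7)*(j - 1)
(2) = z*(z - 3)*(z - I)*(-I*z + 1)
(3) = s^4 + s^3/2 + 9*sqrt(2)*s^3/2 + 9*sqrt(2)*s^2/4 + 10*s^2 + 3*sqrt(2)*s + 5*s + 3*sqrt(2)/2
(4) = -168*g^4 - 67*g^3*x + 83*g^2*x^2 - 17*g*x^3 + x^4
(5) = o^3 + 5*o^2 - 9*o - 45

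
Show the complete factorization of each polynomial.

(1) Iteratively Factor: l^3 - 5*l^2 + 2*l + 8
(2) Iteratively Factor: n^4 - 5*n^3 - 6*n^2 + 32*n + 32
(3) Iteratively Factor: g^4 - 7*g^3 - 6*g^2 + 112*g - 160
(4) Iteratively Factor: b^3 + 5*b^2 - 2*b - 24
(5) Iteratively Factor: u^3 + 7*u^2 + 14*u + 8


(1) = (l - 4)*(l^2 - l - 2) = (l - 4)*(l - 2)*(l + 1)
(2) = (n + 2)*(n^3 - 7*n^2 + 8*n + 16) = (n - 4)*(n + 2)*(n^2 - 3*n - 4) = (n - 4)*(n + 1)*(n + 2)*(n - 4)
(3) = (g - 2)*(g^3 - 5*g^2 - 16*g + 80) = (g - 2)*(g + 4)*(g^2 - 9*g + 20) = (g - 4)*(g - 2)*(g + 4)*(g - 5)
(4) = (b - 2)*(b^2 + 7*b + 12) = (b - 2)*(b + 3)*(b + 4)
(5) = (u + 1)*(u^2 + 6*u + 8) = (u + 1)*(u + 4)*(u + 2)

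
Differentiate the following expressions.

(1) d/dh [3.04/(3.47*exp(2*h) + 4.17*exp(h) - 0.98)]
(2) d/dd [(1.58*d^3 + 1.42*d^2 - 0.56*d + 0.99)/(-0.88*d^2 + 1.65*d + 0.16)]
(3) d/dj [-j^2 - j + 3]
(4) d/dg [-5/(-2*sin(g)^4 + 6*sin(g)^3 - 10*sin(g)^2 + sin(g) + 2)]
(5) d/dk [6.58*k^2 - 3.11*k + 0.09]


(1) = (-21.0976*exp(h) - 12.6768)*exp(h)/(3.47*exp(2*h) + 4.17*exp(h) - 0.98)^2
(2) = (-1.3904*d^4 + 5.214*d^3 + 2.6086*d^2 + 2.1968*d - 1.7231)/(0.7744*d^4 - 2.904*d^3 + 2.4409*d^2 + 0.528*d + 0.0256)
(3) = -2*j - 1
(4) = 5*(-8*sin(g)^3 + 18*sin(g)^2 - 20*sin(g) + 1)*cos(g)/(-2*sin(g)^4 + 6*sin(g)^3 - 10*sin(g)^2 + sin(g) + 2)^2
(5) = 13.16*k - 3.11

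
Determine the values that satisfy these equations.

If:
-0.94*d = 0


Then:
d = 0.00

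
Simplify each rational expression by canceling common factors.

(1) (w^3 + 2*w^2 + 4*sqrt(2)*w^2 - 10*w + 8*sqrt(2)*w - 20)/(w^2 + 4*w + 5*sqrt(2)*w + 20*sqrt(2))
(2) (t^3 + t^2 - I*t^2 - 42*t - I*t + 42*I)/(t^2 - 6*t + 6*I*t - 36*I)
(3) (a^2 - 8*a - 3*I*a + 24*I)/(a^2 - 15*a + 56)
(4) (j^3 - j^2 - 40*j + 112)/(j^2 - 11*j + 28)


(1) = (w^2 + w*(2 - sqrt(2)) - 2*sqrt(2))/(w + 4)
(2) = (t^2 + t*(7 - I) - 7*I)/(t + 6*I)
(3) = (a - 3*I)/(a - 7)
(4) = (j^2 + 3*j - 28)/(j - 7)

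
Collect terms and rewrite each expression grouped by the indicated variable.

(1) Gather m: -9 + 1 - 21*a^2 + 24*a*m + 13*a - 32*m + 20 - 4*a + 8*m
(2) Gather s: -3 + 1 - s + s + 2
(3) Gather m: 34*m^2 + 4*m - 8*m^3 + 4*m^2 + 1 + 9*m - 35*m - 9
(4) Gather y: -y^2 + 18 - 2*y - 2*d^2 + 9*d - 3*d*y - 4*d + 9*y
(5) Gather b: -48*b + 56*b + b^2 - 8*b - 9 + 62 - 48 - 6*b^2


(1) = -21*a^2 + 9*a + m*(24*a - 24) + 12
(2) = 0
(3) = -8*m^3 + 38*m^2 - 22*m - 8
(4) = -2*d^2 + 5*d - y^2 + y*(7 - 3*d) + 18
(5) = 5 - 5*b^2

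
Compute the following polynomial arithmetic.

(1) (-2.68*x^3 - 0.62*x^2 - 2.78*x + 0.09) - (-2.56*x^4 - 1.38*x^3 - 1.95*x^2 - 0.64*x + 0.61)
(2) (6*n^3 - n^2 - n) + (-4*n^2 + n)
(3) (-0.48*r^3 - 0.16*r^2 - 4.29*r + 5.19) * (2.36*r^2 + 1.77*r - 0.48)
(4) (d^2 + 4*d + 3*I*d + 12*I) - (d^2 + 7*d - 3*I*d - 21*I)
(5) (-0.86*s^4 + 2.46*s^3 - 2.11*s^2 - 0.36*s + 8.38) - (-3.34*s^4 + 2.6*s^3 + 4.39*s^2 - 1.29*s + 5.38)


(1) = 2.56*x^4 - 1.3*x^3 + 1.33*x^2 - 2.14*x - 0.52
(2) = 6*n^3 - 5*n^2
(3) = -1.1328*r^5 - 1.2272*r^4 - 10.1772*r^3 + 4.7319*r^2 + 11.2455*r - 2.4912
(4) = -3*d + 6*I*d + 33*I
(5) = 2.48*s^4 - 0.14*s^3 - 6.5*s^2 + 0.93*s + 3.0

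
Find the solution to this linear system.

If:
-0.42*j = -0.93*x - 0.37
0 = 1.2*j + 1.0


Then:
j = -0.83
x = -0.77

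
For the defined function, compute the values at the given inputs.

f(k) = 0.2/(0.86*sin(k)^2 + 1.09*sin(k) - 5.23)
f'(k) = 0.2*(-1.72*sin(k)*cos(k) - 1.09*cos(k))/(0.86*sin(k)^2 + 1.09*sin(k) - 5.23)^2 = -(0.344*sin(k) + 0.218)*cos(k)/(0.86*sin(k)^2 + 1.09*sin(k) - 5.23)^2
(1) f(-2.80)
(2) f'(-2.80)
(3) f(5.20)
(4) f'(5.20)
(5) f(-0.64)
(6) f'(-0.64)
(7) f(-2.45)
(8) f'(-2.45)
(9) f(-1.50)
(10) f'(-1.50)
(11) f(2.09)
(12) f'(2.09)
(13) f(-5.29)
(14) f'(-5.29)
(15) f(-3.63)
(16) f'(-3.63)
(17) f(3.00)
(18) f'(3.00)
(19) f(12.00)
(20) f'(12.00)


(1) = -0.04
(2) = 0.00
(3) = -0.04
(4) = 0.00
(5) = -0.04
(6) = -0.00
(7) = -0.04
(8) = -0.00
(9) = -0.04
(10) = 0.00
(11) = -0.06
(12) = 0.02
(13) = -0.05
(14) = -0.02
(15) = -0.04
(16) = 0.02
(17) = -0.04
(18) = 0.01
(19) = -0.04
(20) = -0.00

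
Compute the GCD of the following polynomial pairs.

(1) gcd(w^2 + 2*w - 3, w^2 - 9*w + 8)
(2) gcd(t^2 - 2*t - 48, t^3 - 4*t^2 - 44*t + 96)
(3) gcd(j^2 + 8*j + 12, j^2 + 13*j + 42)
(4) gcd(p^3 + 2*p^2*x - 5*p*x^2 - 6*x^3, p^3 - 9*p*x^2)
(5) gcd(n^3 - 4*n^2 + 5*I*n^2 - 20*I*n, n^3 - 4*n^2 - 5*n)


(1) = w - 1
(2) = gcd((t - 8)*(t + 6), (t - 8)*(t - 2)*(t + 6)) = t^2 - 2*t - 48
(3) = j + 6
(4) = gcd((p - 2*x)*(p + x)*(p + 3*x), p*(p - 3*x)*(p + 3*x)) = p + 3*x
(5) = gcd(n*(n - 4)*(n + 5*I), n*(n - 5)*(n + 1)) = n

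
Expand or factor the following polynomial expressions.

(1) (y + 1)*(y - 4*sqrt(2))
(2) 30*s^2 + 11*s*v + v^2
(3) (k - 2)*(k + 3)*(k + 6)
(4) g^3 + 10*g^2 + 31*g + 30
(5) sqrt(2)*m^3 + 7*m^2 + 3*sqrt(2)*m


(1) = y^2 - 4*sqrt(2)*y + y - 4*sqrt(2)
(2) = (5*s + v)*(6*s + v)
(3) = k^3 + 7*k^2 - 36
(4) = (g + 2)*(g + 3)*(g + 5)
(5) = m*(m + 3*sqrt(2))*(sqrt(2)*m + 1)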